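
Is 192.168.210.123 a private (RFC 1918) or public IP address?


RFC 1918 private ranges:
  10.0.0.0/8 (10.0.0.0 - 10.255.255.255)
  172.16.0.0/12 (172.16.0.0 - 172.31.255.255)
  192.168.0.0/16 (192.168.0.0 - 192.168.255.255)
Private (in 192.168.0.0/16)


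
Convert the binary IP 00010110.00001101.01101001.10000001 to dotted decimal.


00010110 = 22
00001101 = 13
01101001 = 105
10000001 = 129
IP: 22.13.105.129


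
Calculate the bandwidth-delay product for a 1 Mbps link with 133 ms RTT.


BDP = bandwidth * RTT
= 1 Mbps * 133 ms
= 1 * 1e6 * 133 / 1000 bits
= 133000 bits
= 16625 bytes
= 16.2354 KB
BDP = 133000 bits (16625 bytes)


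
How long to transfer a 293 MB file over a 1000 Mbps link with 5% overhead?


Effective throughput = 1000 * (1 - 5/100) = 950 Mbps
File size in Mb = 293 * 8 = 2344 Mb
Time = 2344 / 950
Time = 2.4674 seconds


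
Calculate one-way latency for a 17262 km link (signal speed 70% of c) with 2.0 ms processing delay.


Speed = 0.7 * 3e5 km/s = 210000 km/s
Propagation delay = 17262 / 210000 = 0.0822 s = 82.2 ms
Processing delay = 2.0 ms
Total one-way latency = 84.2 ms


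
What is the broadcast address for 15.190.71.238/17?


Network: 15.190.0.0/17
Host bits = 15
Set all host bits to 1:
Broadcast: 15.190.127.255


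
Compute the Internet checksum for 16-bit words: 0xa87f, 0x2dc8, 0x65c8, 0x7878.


Sum all words (with carry folding):
+ 0xa87f = 0xa87f
+ 0x2dc8 = 0xd647
+ 0x65c8 = 0x3c10
+ 0x7878 = 0xb488
One's complement: ~0xb488
Checksum = 0x4b77


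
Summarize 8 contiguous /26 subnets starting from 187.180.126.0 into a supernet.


Original prefix: /26
Number of subnets: 8 = 2^3
New prefix = 26 - 3 = 23
Supernet: 187.180.126.0/23


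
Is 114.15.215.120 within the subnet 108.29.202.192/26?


Subnet network: 108.29.202.192
Test IP AND mask: 114.15.215.64
No, 114.15.215.120 is not in 108.29.202.192/26


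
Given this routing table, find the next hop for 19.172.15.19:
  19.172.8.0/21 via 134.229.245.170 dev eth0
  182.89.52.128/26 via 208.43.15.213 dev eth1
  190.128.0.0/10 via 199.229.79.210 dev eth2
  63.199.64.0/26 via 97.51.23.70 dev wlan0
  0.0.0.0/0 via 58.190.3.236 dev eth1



Longest prefix match for 19.172.15.19:
  /21 19.172.8.0: MATCH
  /26 182.89.52.128: no
  /10 190.128.0.0: no
  /26 63.199.64.0: no
  /0 0.0.0.0: MATCH
Selected: next-hop 134.229.245.170 via eth0 (matched /21)


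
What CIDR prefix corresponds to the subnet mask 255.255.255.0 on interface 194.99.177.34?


Binary: 11111111.11111111.11111111.00000000
Count leading 1s
Prefix: /24


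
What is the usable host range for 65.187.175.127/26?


Network: 65.187.175.64
Broadcast: 65.187.175.127
First usable = network + 1
Last usable = broadcast - 1
Range: 65.187.175.65 to 65.187.175.126


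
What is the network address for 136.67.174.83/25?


IP:   10001000.01000011.10101110.01010011
Mask: 11111111.11111111.11111111.10000000
AND operation:
Net:  10001000.01000011.10101110.00000000
Network: 136.67.174.0/25


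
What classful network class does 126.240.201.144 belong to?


First octet: 126
Binary: 01111110
0xxxxxxx -> Class A (1-126)
Class A, default mask 255.0.0.0 (/8)


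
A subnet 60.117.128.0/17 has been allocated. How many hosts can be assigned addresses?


Host bits = 32 - 17 = 15
Total addresses = 2^15 = 32768
Usable = total - 2 (network and broadcast)
Usable hosts: 32766


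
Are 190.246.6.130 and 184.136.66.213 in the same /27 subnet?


Mask: 255.255.255.224
190.246.6.130 AND mask = 190.246.6.128
184.136.66.213 AND mask = 184.136.66.192
No, different subnets (190.246.6.128 vs 184.136.66.192)


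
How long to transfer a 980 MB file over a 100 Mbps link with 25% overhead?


Effective throughput = 100 * (1 - 25/100) = 75 Mbps
File size in Mb = 980 * 8 = 7840 Mb
Time = 7840 / 75
Time = 104.5333 seconds


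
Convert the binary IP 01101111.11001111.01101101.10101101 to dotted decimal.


01101111 = 111
11001111 = 207
01101101 = 109
10101101 = 173
IP: 111.207.109.173


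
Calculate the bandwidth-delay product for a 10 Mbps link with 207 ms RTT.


BDP = bandwidth * RTT
= 10 Mbps * 207 ms
= 10 * 1e6 * 207 / 1000 bits
= 2070000 bits
= 258750 bytes
= 252.6855 KB
BDP = 2070000 bits (258750 bytes)


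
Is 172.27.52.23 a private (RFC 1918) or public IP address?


RFC 1918 private ranges:
  10.0.0.0/8 (10.0.0.0 - 10.255.255.255)
  172.16.0.0/12 (172.16.0.0 - 172.31.255.255)
  192.168.0.0/16 (192.168.0.0 - 192.168.255.255)
Private (in 172.16.0.0/12)


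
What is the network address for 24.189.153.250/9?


IP:   00011000.10111101.10011001.11111010
Mask: 11111111.10000000.00000000.00000000
AND operation:
Net:  00011000.10000000.00000000.00000000
Network: 24.128.0.0/9


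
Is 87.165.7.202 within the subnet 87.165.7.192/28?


Subnet network: 87.165.7.192
Test IP AND mask: 87.165.7.192
Yes, 87.165.7.202 is in 87.165.7.192/28


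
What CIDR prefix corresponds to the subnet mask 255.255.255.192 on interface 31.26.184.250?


Binary: 11111111.11111111.11111111.11000000
Count leading 1s
Prefix: /26


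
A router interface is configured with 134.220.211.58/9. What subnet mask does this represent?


/9 means 9 network bits, 23 host bits
Binary: 11111111100000000000000000000000
Mask: 255.128.0.0


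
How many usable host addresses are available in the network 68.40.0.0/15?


Host bits = 32 - 15 = 17
Total addresses = 2^17 = 131072
Usable = total - 2 (network and broadcast)
Usable hosts: 131070


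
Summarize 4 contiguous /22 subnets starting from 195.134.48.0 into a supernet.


Original prefix: /22
Number of subnets: 4 = 2^2
New prefix = 22 - 2 = 20
Supernet: 195.134.48.0/20


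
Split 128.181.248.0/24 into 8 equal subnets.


New prefix = 24 + 3 = 27
Each subnet has 32 addresses
  128.181.248.0/27
  128.181.248.32/27
  128.181.248.64/27
  128.181.248.96/27
  128.181.248.128/27
  128.181.248.160/27
  128.181.248.192/27
  128.181.248.224/27
Subnets: 128.181.248.0/27, 128.181.248.32/27, 128.181.248.64/27, 128.181.248.96/27, 128.181.248.128/27, 128.181.248.160/27, 128.181.248.192/27, 128.181.248.224/27


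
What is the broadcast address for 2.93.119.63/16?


Network: 2.93.0.0/16
Host bits = 16
Set all host bits to 1:
Broadcast: 2.93.255.255


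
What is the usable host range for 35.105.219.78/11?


Network: 35.96.0.0
Broadcast: 35.127.255.255
First usable = network + 1
Last usable = broadcast - 1
Range: 35.96.0.1 to 35.127.255.254


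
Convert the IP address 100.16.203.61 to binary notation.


100 = 01100100
16 = 00010000
203 = 11001011
61 = 00111101
Binary: 01100100.00010000.11001011.00111101


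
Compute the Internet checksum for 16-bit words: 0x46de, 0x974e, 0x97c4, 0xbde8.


Sum all words (with carry folding):
+ 0x46de = 0x46de
+ 0x974e = 0xde2c
+ 0x97c4 = 0x75f1
+ 0xbde8 = 0x33da
One's complement: ~0x33da
Checksum = 0xcc25


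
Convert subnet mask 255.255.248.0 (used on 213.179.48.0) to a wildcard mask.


Subnet mask: 255.255.248.0
Wildcard = 255.255.255.255 - subnet mask
255 - 255 = 0
255 - 255 = 0
255 - 248 = 7
255 - 0 = 255
Wildcard: 0.0.7.255


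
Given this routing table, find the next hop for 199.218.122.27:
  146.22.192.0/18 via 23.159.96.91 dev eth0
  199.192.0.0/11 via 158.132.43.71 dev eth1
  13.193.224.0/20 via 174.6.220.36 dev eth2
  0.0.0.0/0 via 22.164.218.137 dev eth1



Longest prefix match for 199.218.122.27:
  /18 146.22.192.0: no
  /11 199.192.0.0: MATCH
  /20 13.193.224.0: no
  /0 0.0.0.0: MATCH
Selected: next-hop 158.132.43.71 via eth1 (matched /11)


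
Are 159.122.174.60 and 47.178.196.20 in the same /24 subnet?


Mask: 255.255.255.0
159.122.174.60 AND mask = 159.122.174.0
47.178.196.20 AND mask = 47.178.196.0
No, different subnets (159.122.174.0 vs 47.178.196.0)


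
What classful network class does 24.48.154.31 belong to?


First octet: 24
Binary: 00011000
0xxxxxxx -> Class A (1-126)
Class A, default mask 255.0.0.0 (/8)


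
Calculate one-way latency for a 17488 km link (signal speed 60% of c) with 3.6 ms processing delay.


Speed = 0.6 * 3e5 km/s = 180000 km/s
Propagation delay = 17488 / 180000 = 0.0972 s = 97.1556 ms
Processing delay = 3.6 ms
Total one-way latency = 100.7556 ms


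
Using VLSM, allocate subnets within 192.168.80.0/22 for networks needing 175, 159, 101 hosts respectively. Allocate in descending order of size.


175 hosts -> /24 (254 usable): 192.168.80.0/24
159 hosts -> /24 (254 usable): 192.168.81.0/24
101 hosts -> /25 (126 usable): 192.168.82.0/25
Allocation: 192.168.80.0/24 (175 hosts, 254 usable); 192.168.81.0/24 (159 hosts, 254 usable); 192.168.82.0/25 (101 hosts, 126 usable)


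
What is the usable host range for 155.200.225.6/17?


Network: 155.200.128.0
Broadcast: 155.200.255.255
First usable = network + 1
Last usable = broadcast - 1
Range: 155.200.128.1 to 155.200.255.254


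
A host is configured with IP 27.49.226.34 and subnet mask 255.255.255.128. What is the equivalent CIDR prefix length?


Binary: 11111111.11111111.11111111.10000000
Count leading 1s
Prefix: /25


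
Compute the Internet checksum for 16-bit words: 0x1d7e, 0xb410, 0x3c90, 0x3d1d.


Sum all words (with carry folding):
+ 0x1d7e = 0x1d7e
+ 0xb410 = 0xd18e
+ 0x3c90 = 0x0e1f
+ 0x3d1d = 0x4b3c
One's complement: ~0x4b3c
Checksum = 0xb4c3


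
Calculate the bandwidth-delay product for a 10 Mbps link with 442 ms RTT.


BDP = bandwidth * RTT
= 10 Mbps * 442 ms
= 10 * 1e6 * 442 / 1000 bits
= 4420000 bits
= 552500 bytes
= 539.5508 KB
BDP = 4420000 bits (552500 bytes)


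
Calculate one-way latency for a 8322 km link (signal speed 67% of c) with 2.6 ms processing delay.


Speed = 0.67 * 3e5 km/s = 201000 km/s
Propagation delay = 8322 / 201000 = 0.0414 s = 41.403 ms
Processing delay = 2.6 ms
Total one-way latency = 44.003 ms


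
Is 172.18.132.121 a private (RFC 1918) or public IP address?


RFC 1918 private ranges:
  10.0.0.0/8 (10.0.0.0 - 10.255.255.255)
  172.16.0.0/12 (172.16.0.0 - 172.31.255.255)
  192.168.0.0/16 (192.168.0.0 - 192.168.255.255)
Private (in 172.16.0.0/12)


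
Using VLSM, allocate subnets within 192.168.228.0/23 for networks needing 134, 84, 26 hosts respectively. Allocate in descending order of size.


134 hosts -> /24 (254 usable): 192.168.228.0/24
84 hosts -> /25 (126 usable): 192.168.229.0/25
26 hosts -> /27 (30 usable): 192.168.229.128/27
Allocation: 192.168.228.0/24 (134 hosts, 254 usable); 192.168.229.0/25 (84 hosts, 126 usable); 192.168.229.128/27 (26 hosts, 30 usable)


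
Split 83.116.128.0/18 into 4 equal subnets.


New prefix = 18 + 2 = 20
Each subnet has 4096 addresses
  83.116.128.0/20
  83.116.144.0/20
  83.116.160.0/20
  83.116.176.0/20
Subnets: 83.116.128.0/20, 83.116.144.0/20, 83.116.160.0/20, 83.116.176.0/20


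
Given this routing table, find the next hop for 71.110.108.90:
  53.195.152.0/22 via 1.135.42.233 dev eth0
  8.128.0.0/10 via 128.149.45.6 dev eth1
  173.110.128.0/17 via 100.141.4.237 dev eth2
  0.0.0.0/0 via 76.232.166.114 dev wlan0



Longest prefix match for 71.110.108.90:
  /22 53.195.152.0: no
  /10 8.128.0.0: no
  /17 173.110.128.0: no
  /0 0.0.0.0: MATCH
Selected: next-hop 76.232.166.114 via wlan0 (matched /0)


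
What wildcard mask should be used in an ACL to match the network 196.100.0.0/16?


Subnet mask: 255.255.0.0
Wildcard = 255.255.255.255 - subnet mask
255 - 255 = 0
255 - 255 = 0
255 - 0 = 255
255 - 0 = 255
Wildcard: 0.0.255.255


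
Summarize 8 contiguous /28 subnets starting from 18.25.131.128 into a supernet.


Original prefix: /28
Number of subnets: 8 = 2^3
New prefix = 28 - 3 = 25
Supernet: 18.25.131.128/25


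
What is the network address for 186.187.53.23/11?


IP:   10111010.10111011.00110101.00010111
Mask: 11111111.11100000.00000000.00000000
AND operation:
Net:  10111010.10100000.00000000.00000000
Network: 186.160.0.0/11


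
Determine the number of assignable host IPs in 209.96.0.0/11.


Host bits = 32 - 11 = 21
Total addresses = 2^21 = 2097152
Usable = total - 2 (network and broadcast)
Usable hosts: 2097150


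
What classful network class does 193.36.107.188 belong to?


First octet: 193
Binary: 11000001
110xxxxx -> Class C (192-223)
Class C, default mask 255.255.255.0 (/24)


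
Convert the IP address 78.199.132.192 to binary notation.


78 = 01001110
199 = 11000111
132 = 10000100
192 = 11000000
Binary: 01001110.11000111.10000100.11000000


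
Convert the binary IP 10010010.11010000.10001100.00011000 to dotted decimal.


10010010 = 146
11010000 = 208
10001100 = 140
00011000 = 24
IP: 146.208.140.24


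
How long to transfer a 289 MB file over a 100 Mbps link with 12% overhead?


Effective throughput = 100 * (1 - 12/100) = 88 Mbps
File size in Mb = 289 * 8 = 2312 Mb
Time = 2312 / 88
Time = 26.2727 seconds


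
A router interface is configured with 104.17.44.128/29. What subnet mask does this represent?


/29 means 29 network bits, 3 host bits
Binary: 11111111111111111111111111111000
Mask: 255.255.255.248


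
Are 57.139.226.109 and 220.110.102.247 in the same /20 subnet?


Mask: 255.255.240.0
57.139.226.109 AND mask = 57.139.224.0
220.110.102.247 AND mask = 220.110.96.0
No, different subnets (57.139.224.0 vs 220.110.96.0)


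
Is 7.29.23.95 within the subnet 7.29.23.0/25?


Subnet network: 7.29.23.0
Test IP AND mask: 7.29.23.0
Yes, 7.29.23.95 is in 7.29.23.0/25


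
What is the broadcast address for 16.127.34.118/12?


Network: 16.112.0.0/12
Host bits = 20
Set all host bits to 1:
Broadcast: 16.127.255.255


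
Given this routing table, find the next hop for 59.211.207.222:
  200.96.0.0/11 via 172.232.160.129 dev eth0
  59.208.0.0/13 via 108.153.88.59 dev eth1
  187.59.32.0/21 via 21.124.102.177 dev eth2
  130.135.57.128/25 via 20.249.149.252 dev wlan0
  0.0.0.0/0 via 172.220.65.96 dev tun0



Longest prefix match for 59.211.207.222:
  /11 200.96.0.0: no
  /13 59.208.0.0: MATCH
  /21 187.59.32.0: no
  /25 130.135.57.128: no
  /0 0.0.0.0: MATCH
Selected: next-hop 108.153.88.59 via eth1 (matched /13)


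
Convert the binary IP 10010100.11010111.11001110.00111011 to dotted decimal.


10010100 = 148
11010111 = 215
11001110 = 206
00111011 = 59
IP: 148.215.206.59


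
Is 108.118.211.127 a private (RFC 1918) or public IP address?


RFC 1918 private ranges:
  10.0.0.0/8 (10.0.0.0 - 10.255.255.255)
  172.16.0.0/12 (172.16.0.0 - 172.31.255.255)
  192.168.0.0/16 (192.168.0.0 - 192.168.255.255)
Public (not in any RFC 1918 range)


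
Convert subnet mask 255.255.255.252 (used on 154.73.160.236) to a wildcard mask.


Subnet mask: 255.255.255.252
Wildcard = 255.255.255.255 - subnet mask
255 - 255 = 0
255 - 255 = 0
255 - 255 = 0
255 - 252 = 3
Wildcard: 0.0.0.3


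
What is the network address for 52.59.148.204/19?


IP:   00110100.00111011.10010100.11001100
Mask: 11111111.11111111.11100000.00000000
AND operation:
Net:  00110100.00111011.10000000.00000000
Network: 52.59.128.0/19


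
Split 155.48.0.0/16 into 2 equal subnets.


New prefix = 16 + 1 = 17
Each subnet has 32768 addresses
  155.48.0.0/17
  155.48.128.0/17
Subnets: 155.48.0.0/17, 155.48.128.0/17


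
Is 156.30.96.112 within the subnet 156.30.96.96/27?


Subnet network: 156.30.96.96
Test IP AND mask: 156.30.96.96
Yes, 156.30.96.112 is in 156.30.96.96/27


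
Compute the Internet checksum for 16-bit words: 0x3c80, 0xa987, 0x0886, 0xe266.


Sum all words (with carry folding):
+ 0x3c80 = 0x3c80
+ 0xa987 = 0xe607
+ 0x0886 = 0xee8d
+ 0xe266 = 0xd0f4
One's complement: ~0xd0f4
Checksum = 0x2f0b


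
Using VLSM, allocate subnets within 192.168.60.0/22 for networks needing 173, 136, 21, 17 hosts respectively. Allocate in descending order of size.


173 hosts -> /24 (254 usable): 192.168.60.0/24
136 hosts -> /24 (254 usable): 192.168.61.0/24
21 hosts -> /27 (30 usable): 192.168.62.0/27
17 hosts -> /27 (30 usable): 192.168.62.32/27
Allocation: 192.168.60.0/24 (173 hosts, 254 usable); 192.168.61.0/24 (136 hosts, 254 usable); 192.168.62.0/27 (21 hosts, 30 usable); 192.168.62.32/27 (17 hosts, 30 usable)


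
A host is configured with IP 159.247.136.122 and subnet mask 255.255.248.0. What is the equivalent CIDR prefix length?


Binary: 11111111.11111111.11111000.00000000
Count leading 1s
Prefix: /21


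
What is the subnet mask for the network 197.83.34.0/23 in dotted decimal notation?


/23 means 23 network bits, 9 host bits
Binary: 11111111111111111111111000000000
Mask: 255.255.254.0


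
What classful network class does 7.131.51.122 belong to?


First octet: 7
Binary: 00000111
0xxxxxxx -> Class A (1-126)
Class A, default mask 255.0.0.0 (/8)


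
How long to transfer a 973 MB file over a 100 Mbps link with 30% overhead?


Effective throughput = 100 * (1 - 30/100) = 70 Mbps
File size in Mb = 973 * 8 = 7784 Mb
Time = 7784 / 70
Time = 111.2 seconds


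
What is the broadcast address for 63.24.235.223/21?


Network: 63.24.232.0/21
Host bits = 11
Set all host bits to 1:
Broadcast: 63.24.239.255


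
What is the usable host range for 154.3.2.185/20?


Network: 154.3.0.0
Broadcast: 154.3.15.255
First usable = network + 1
Last usable = broadcast - 1
Range: 154.3.0.1 to 154.3.15.254


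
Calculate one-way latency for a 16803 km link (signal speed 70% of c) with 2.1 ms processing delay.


Speed = 0.7 * 3e5 km/s = 210000 km/s
Propagation delay = 16803 / 210000 = 0.08 s = 80.0143 ms
Processing delay = 2.1 ms
Total one-way latency = 82.1143 ms


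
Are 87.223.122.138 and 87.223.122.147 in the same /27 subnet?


Mask: 255.255.255.224
87.223.122.138 AND mask = 87.223.122.128
87.223.122.147 AND mask = 87.223.122.128
Yes, same subnet (87.223.122.128)


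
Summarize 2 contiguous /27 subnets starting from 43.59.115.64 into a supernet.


Original prefix: /27
Number of subnets: 2 = 2^1
New prefix = 27 - 1 = 26
Supernet: 43.59.115.64/26


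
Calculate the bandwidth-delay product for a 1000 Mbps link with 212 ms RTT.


BDP = bandwidth * RTT
= 1000 Mbps * 212 ms
= 1000 * 1e6 * 212 / 1000 bits
= 212000000 bits
= 26500000 bytes
= 25878.9062 KB
BDP = 212000000 bits (26500000 bytes)


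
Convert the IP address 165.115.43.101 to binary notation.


165 = 10100101
115 = 01110011
43 = 00101011
101 = 01100101
Binary: 10100101.01110011.00101011.01100101


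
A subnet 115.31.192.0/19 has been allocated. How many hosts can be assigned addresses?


Host bits = 32 - 19 = 13
Total addresses = 2^13 = 8192
Usable = total - 2 (network and broadcast)
Usable hosts: 8190


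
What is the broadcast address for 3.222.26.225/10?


Network: 3.192.0.0/10
Host bits = 22
Set all host bits to 1:
Broadcast: 3.255.255.255


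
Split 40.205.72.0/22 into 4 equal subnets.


New prefix = 22 + 2 = 24
Each subnet has 256 addresses
  40.205.72.0/24
  40.205.73.0/24
  40.205.74.0/24
  40.205.75.0/24
Subnets: 40.205.72.0/24, 40.205.73.0/24, 40.205.74.0/24, 40.205.75.0/24


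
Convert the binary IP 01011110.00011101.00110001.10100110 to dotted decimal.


01011110 = 94
00011101 = 29
00110001 = 49
10100110 = 166
IP: 94.29.49.166


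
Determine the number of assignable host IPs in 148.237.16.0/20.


Host bits = 32 - 20 = 12
Total addresses = 2^12 = 4096
Usable = total - 2 (network and broadcast)
Usable hosts: 4094


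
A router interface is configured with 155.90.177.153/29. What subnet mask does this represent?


/29 means 29 network bits, 3 host bits
Binary: 11111111111111111111111111111000
Mask: 255.255.255.248


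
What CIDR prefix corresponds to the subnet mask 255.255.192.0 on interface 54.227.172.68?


Binary: 11111111.11111111.11000000.00000000
Count leading 1s
Prefix: /18


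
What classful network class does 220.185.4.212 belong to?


First octet: 220
Binary: 11011100
110xxxxx -> Class C (192-223)
Class C, default mask 255.255.255.0 (/24)


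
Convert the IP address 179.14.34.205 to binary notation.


179 = 10110011
14 = 00001110
34 = 00100010
205 = 11001101
Binary: 10110011.00001110.00100010.11001101


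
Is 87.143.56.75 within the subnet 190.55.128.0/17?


Subnet network: 190.55.128.0
Test IP AND mask: 87.143.0.0
No, 87.143.56.75 is not in 190.55.128.0/17


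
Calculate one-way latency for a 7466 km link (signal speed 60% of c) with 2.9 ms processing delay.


Speed = 0.6 * 3e5 km/s = 180000 km/s
Propagation delay = 7466 / 180000 = 0.0415 s = 41.4778 ms
Processing delay = 2.9 ms
Total one-way latency = 44.3778 ms


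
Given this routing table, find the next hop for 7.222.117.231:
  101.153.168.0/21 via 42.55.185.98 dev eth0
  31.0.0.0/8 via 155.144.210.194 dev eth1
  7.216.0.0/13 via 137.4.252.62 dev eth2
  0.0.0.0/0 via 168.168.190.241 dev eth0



Longest prefix match for 7.222.117.231:
  /21 101.153.168.0: no
  /8 31.0.0.0: no
  /13 7.216.0.0: MATCH
  /0 0.0.0.0: MATCH
Selected: next-hop 137.4.252.62 via eth2 (matched /13)


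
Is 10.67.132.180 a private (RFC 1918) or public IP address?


RFC 1918 private ranges:
  10.0.0.0/8 (10.0.0.0 - 10.255.255.255)
  172.16.0.0/12 (172.16.0.0 - 172.31.255.255)
  192.168.0.0/16 (192.168.0.0 - 192.168.255.255)
Private (in 10.0.0.0/8)


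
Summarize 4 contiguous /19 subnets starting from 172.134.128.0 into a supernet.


Original prefix: /19
Number of subnets: 4 = 2^2
New prefix = 19 - 2 = 17
Supernet: 172.134.128.0/17


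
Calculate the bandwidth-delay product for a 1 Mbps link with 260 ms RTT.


BDP = bandwidth * RTT
= 1 Mbps * 260 ms
= 1 * 1e6 * 260 / 1000 bits
= 260000 bits
= 32500 bytes
= 31.7383 KB
BDP = 260000 bits (32500 bytes)


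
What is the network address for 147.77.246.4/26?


IP:   10010011.01001101.11110110.00000100
Mask: 11111111.11111111.11111111.11000000
AND operation:
Net:  10010011.01001101.11110110.00000000
Network: 147.77.246.0/26


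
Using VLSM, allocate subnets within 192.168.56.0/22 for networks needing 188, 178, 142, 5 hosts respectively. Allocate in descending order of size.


188 hosts -> /24 (254 usable): 192.168.56.0/24
178 hosts -> /24 (254 usable): 192.168.57.0/24
142 hosts -> /24 (254 usable): 192.168.58.0/24
5 hosts -> /29 (6 usable): 192.168.59.0/29
Allocation: 192.168.56.0/24 (188 hosts, 254 usable); 192.168.57.0/24 (178 hosts, 254 usable); 192.168.58.0/24 (142 hosts, 254 usable); 192.168.59.0/29 (5 hosts, 6 usable)


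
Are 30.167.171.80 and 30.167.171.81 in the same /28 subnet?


Mask: 255.255.255.240
30.167.171.80 AND mask = 30.167.171.80
30.167.171.81 AND mask = 30.167.171.80
Yes, same subnet (30.167.171.80)


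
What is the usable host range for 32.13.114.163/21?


Network: 32.13.112.0
Broadcast: 32.13.119.255
First usable = network + 1
Last usable = broadcast - 1
Range: 32.13.112.1 to 32.13.119.254


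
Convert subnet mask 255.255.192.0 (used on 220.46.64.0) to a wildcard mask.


Subnet mask: 255.255.192.0
Wildcard = 255.255.255.255 - subnet mask
255 - 255 = 0
255 - 255 = 0
255 - 192 = 63
255 - 0 = 255
Wildcard: 0.0.63.255


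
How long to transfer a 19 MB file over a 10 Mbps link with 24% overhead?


Effective throughput = 10 * (1 - 24/100) = 7.6 Mbps
File size in Mb = 19 * 8 = 152 Mb
Time = 152 / 7.6
Time = 20 seconds


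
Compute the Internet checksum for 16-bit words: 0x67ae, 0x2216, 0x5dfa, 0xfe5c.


Sum all words (with carry folding):
+ 0x67ae = 0x67ae
+ 0x2216 = 0x89c4
+ 0x5dfa = 0xe7be
+ 0xfe5c = 0xe61b
One's complement: ~0xe61b
Checksum = 0x19e4


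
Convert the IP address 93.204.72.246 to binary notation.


93 = 01011101
204 = 11001100
72 = 01001000
246 = 11110110
Binary: 01011101.11001100.01001000.11110110


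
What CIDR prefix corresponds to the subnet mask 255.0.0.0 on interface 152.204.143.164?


Binary: 11111111.00000000.00000000.00000000
Count leading 1s
Prefix: /8


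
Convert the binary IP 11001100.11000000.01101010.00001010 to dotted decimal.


11001100 = 204
11000000 = 192
01101010 = 106
00001010 = 10
IP: 204.192.106.10


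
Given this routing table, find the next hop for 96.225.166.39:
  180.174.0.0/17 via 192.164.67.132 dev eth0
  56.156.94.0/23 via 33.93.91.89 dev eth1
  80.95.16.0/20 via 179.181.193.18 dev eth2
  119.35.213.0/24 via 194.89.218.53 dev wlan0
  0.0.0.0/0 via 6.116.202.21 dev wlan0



Longest prefix match for 96.225.166.39:
  /17 180.174.0.0: no
  /23 56.156.94.0: no
  /20 80.95.16.0: no
  /24 119.35.213.0: no
  /0 0.0.0.0: MATCH
Selected: next-hop 6.116.202.21 via wlan0 (matched /0)


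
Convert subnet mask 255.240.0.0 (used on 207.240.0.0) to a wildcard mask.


Subnet mask: 255.240.0.0
Wildcard = 255.255.255.255 - subnet mask
255 - 255 = 0
255 - 240 = 15
255 - 0 = 255
255 - 0 = 255
Wildcard: 0.15.255.255


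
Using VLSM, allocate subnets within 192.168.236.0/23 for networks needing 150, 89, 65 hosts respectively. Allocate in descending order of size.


150 hosts -> /24 (254 usable): 192.168.236.0/24
89 hosts -> /25 (126 usable): 192.168.237.0/25
65 hosts -> /25 (126 usable): 192.168.237.128/25
Allocation: 192.168.236.0/24 (150 hosts, 254 usable); 192.168.237.0/25 (89 hosts, 126 usable); 192.168.237.128/25 (65 hosts, 126 usable)


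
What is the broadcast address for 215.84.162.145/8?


Network: 215.0.0.0/8
Host bits = 24
Set all host bits to 1:
Broadcast: 215.255.255.255


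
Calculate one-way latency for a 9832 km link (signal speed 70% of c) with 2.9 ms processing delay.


Speed = 0.7 * 3e5 km/s = 210000 km/s
Propagation delay = 9832 / 210000 = 0.0468 s = 46.819 ms
Processing delay = 2.9 ms
Total one-way latency = 49.719 ms


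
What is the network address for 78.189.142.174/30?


IP:   01001110.10111101.10001110.10101110
Mask: 11111111.11111111.11111111.11111100
AND operation:
Net:  01001110.10111101.10001110.10101100
Network: 78.189.142.172/30


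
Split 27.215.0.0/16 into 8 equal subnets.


New prefix = 16 + 3 = 19
Each subnet has 8192 addresses
  27.215.0.0/19
  27.215.32.0/19
  27.215.64.0/19
  27.215.96.0/19
  27.215.128.0/19
  27.215.160.0/19
  27.215.192.0/19
  27.215.224.0/19
Subnets: 27.215.0.0/19, 27.215.32.0/19, 27.215.64.0/19, 27.215.96.0/19, 27.215.128.0/19, 27.215.160.0/19, 27.215.192.0/19, 27.215.224.0/19


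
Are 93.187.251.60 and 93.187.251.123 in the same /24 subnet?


Mask: 255.255.255.0
93.187.251.60 AND mask = 93.187.251.0
93.187.251.123 AND mask = 93.187.251.0
Yes, same subnet (93.187.251.0)


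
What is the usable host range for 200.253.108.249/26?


Network: 200.253.108.192
Broadcast: 200.253.108.255
First usable = network + 1
Last usable = broadcast - 1
Range: 200.253.108.193 to 200.253.108.254


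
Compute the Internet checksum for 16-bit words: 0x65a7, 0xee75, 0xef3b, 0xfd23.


Sum all words (with carry folding):
+ 0x65a7 = 0x65a7
+ 0xee75 = 0x541d
+ 0xef3b = 0x4359
+ 0xfd23 = 0x407d
One's complement: ~0x407d
Checksum = 0xbf82


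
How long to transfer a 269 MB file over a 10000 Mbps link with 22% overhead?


Effective throughput = 10000 * (1 - 22/100) = 7800 Mbps
File size in Mb = 269 * 8 = 2152 Mb
Time = 2152 / 7800
Time = 0.2759 seconds


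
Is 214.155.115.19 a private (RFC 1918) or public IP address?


RFC 1918 private ranges:
  10.0.0.0/8 (10.0.0.0 - 10.255.255.255)
  172.16.0.0/12 (172.16.0.0 - 172.31.255.255)
  192.168.0.0/16 (192.168.0.0 - 192.168.255.255)
Public (not in any RFC 1918 range)


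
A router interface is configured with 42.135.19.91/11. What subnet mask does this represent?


/11 means 11 network bits, 21 host bits
Binary: 11111111111000000000000000000000
Mask: 255.224.0.0


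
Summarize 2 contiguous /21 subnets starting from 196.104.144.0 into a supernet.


Original prefix: /21
Number of subnets: 2 = 2^1
New prefix = 21 - 1 = 20
Supernet: 196.104.144.0/20


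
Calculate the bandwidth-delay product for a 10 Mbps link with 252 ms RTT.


BDP = bandwidth * RTT
= 10 Mbps * 252 ms
= 10 * 1e6 * 252 / 1000 bits
= 2520000 bits
= 315000 bytes
= 307.6172 KB
BDP = 2520000 bits (315000 bytes)


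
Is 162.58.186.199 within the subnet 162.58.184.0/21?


Subnet network: 162.58.184.0
Test IP AND mask: 162.58.184.0
Yes, 162.58.186.199 is in 162.58.184.0/21


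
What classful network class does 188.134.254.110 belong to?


First octet: 188
Binary: 10111100
10xxxxxx -> Class B (128-191)
Class B, default mask 255.255.0.0 (/16)


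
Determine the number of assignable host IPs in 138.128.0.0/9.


Host bits = 32 - 9 = 23
Total addresses = 2^23 = 8388608
Usable = total - 2 (network and broadcast)
Usable hosts: 8388606


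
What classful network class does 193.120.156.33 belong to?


First octet: 193
Binary: 11000001
110xxxxx -> Class C (192-223)
Class C, default mask 255.255.255.0 (/24)


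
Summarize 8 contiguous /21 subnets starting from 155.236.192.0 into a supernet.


Original prefix: /21
Number of subnets: 8 = 2^3
New prefix = 21 - 3 = 18
Supernet: 155.236.192.0/18


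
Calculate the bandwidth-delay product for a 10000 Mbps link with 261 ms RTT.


BDP = bandwidth * RTT
= 10000 Mbps * 261 ms
= 10000 * 1e6 * 261 / 1000 bits
= 2610000000 bits
= 326250000 bytes
= 318603.5156 KB
BDP = 2610000000 bits (326250000 bytes)


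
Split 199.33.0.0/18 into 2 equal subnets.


New prefix = 18 + 1 = 19
Each subnet has 8192 addresses
  199.33.0.0/19
  199.33.32.0/19
Subnets: 199.33.0.0/19, 199.33.32.0/19


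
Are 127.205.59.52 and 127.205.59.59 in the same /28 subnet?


Mask: 255.255.255.240
127.205.59.52 AND mask = 127.205.59.48
127.205.59.59 AND mask = 127.205.59.48
Yes, same subnet (127.205.59.48)


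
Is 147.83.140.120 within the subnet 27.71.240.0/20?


Subnet network: 27.71.240.0
Test IP AND mask: 147.83.128.0
No, 147.83.140.120 is not in 27.71.240.0/20


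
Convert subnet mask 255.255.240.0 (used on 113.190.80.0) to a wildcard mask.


Subnet mask: 255.255.240.0
Wildcard = 255.255.255.255 - subnet mask
255 - 255 = 0
255 - 255 = 0
255 - 240 = 15
255 - 0 = 255
Wildcard: 0.0.15.255


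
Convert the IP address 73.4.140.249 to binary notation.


73 = 01001001
4 = 00000100
140 = 10001100
249 = 11111001
Binary: 01001001.00000100.10001100.11111001


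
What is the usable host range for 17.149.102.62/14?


Network: 17.148.0.0
Broadcast: 17.151.255.255
First usable = network + 1
Last usable = broadcast - 1
Range: 17.148.0.1 to 17.151.255.254


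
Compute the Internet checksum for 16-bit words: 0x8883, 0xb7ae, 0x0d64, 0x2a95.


Sum all words (with carry folding):
+ 0x8883 = 0x8883
+ 0xb7ae = 0x4032
+ 0x0d64 = 0x4d96
+ 0x2a95 = 0x782b
One's complement: ~0x782b
Checksum = 0x87d4


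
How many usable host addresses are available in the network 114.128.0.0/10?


Host bits = 32 - 10 = 22
Total addresses = 2^22 = 4194304
Usable = total - 2 (network and broadcast)
Usable hosts: 4194302


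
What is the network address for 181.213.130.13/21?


IP:   10110101.11010101.10000010.00001101
Mask: 11111111.11111111.11111000.00000000
AND operation:
Net:  10110101.11010101.10000000.00000000
Network: 181.213.128.0/21


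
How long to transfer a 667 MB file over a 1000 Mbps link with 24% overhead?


Effective throughput = 1000 * (1 - 24/100) = 760 Mbps
File size in Mb = 667 * 8 = 5336 Mb
Time = 5336 / 760
Time = 7.0211 seconds


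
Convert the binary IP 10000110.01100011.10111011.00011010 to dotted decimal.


10000110 = 134
01100011 = 99
10111011 = 187
00011010 = 26
IP: 134.99.187.26


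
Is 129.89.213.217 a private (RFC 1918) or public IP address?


RFC 1918 private ranges:
  10.0.0.0/8 (10.0.0.0 - 10.255.255.255)
  172.16.0.0/12 (172.16.0.0 - 172.31.255.255)
  192.168.0.0/16 (192.168.0.0 - 192.168.255.255)
Public (not in any RFC 1918 range)


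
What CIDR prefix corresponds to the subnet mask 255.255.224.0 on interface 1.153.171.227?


Binary: 11111111.11111111.11100000.00000000
Count leading 1s
Prefix: /19


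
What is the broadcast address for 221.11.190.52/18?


Network: 221.11.128.0/18
Host bits = 14
Set all host bits to 1:
Broadcast: 221.11.191.255


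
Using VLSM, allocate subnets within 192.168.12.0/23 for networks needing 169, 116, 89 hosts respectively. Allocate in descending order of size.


169 hosts -> /24 (254 usable): 192.168.12.0/24
116 hosts -> /25 (126 usable): 192.168.13.0/25
89 hosts -> /25 (126 usable): 192.168.13.128/25
Allocation: 192.168.12.0/24 (169 hosts, 254 usable); 192.168.13.0/25 (116 hosts, 126 usable); 192.168.13.128/25 (89 hosts, 126 usable)


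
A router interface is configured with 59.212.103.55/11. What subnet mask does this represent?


/11 means 11 network bits, 21 host bits
Binary: 11111111111000000000000000000000
Mask: 255.224.0.0


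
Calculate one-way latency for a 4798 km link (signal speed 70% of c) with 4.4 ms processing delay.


Speed = 0.7 * 3e5 km/s = 210000 km/s
Propagation delay = 4798 / 210000 = 0.0228 s = 22.8476 ms
Processing delay = 4.4 ms
Total one-way latency = 27.2476 ms


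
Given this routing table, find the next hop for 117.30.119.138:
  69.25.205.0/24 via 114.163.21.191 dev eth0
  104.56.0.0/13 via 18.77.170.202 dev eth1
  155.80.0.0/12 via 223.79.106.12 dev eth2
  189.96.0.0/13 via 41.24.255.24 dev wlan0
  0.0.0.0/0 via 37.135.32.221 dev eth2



Longest prefix match for 117.30.119.138:
  /24 69.25.205.0: no
  /13 104.56.0.0: no
  /12 155.80.0.0: no
  /13 189.96.0.0: no
  /0 0.0.0.0: MATCH
Selected: next-hop 37.135.32.221 via eth2 (matched /0)


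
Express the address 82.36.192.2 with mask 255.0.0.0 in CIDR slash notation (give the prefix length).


Binary: 11111111.00000000.00000000.00000000
Count leading 1s
Prefix: /8


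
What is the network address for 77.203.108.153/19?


IP:   01001101.11001011.01101100.10011001
Mask: 11111111.11111111.11100000.00000000
AND operation:
Net:  01001101.11001011.01100000.00000000
Network: 77.203.96.0/19


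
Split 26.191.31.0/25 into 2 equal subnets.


New prefix = 25 + 1 = 26
Each subnet has 64 addresses
  26.191.31.0/26
  26.191.31.64/26
Subnets: 26.191.31.0/26, 26.191.31.64/26


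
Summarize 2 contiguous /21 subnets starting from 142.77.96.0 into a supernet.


Original prefix: /21
Number of subnets: 2 = 2^1
New prefix = 21 - 1 = 20
Supernet: 142.77.96.0/20


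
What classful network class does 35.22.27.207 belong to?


First octet: 35
Binary: 00100011
0xxxxxxx -> Class A (1-126)
Class A, default mask 255.0.0.0 (/8)


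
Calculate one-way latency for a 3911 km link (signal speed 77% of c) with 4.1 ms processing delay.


Speed = 0.77 * 3e5 km/s = 231000 km/s
Propagation delay = 3911 / 231000 = 0.0169 s = 16.9307 ms
Processing delay = 4.1 ms
Total one-way latency = 21.0307 ms


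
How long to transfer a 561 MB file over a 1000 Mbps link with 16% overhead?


Effective throughput = 1000 * (1 - 16/100) = 840 Mbps
File size in Mb = 561 * 8 = 4488 Mb
Time = 4488 / 840
Time = 5.3429 seconds


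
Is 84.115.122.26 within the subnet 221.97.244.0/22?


Subnet network: 221.97.244.0
Test IP AND mask: 84.115.120.0
No, 84.115.122.26 is not in 221.97.244.0/22


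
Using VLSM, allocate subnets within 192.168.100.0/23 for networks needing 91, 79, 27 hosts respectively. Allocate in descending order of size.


91 hosts -> /25 (126 usable): 192.168.100.0/25
79 hosts -> /25 (126 usable): 192.168.100.128/25
27 hosts -> /27 (30 usable): 192.168.101.0/27
Allocation: 192.168.100.0/25 (91 hosts, 126 usable); 192.168.100.128/25 (79 hosts, 126 usable); 192.168.101.0/27 (27 hosts, 30 usable)


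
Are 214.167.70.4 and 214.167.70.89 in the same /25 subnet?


Mask: 255.255.255.128
214.167.70.4 AND mask = 214.167.70.0
214.167.70.89 AND mask = 214.167.70.0
Yes, same subnet (214.167.70.0)


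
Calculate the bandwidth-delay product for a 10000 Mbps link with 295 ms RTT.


BDP = bandwidth * RTT
= 10000 Mbps * 295 ms
= 10000 * 1e6 * 295 / 1000 bits
= 2950000000 bits
= 368750000 bytes
= 360107.4219 KB
BDP = 2950000000 bits (368750000 bytes)


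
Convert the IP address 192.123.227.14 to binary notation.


192 = 11000000
123 = 01111011
227 = 11100011
14 = 00001110
Binary: 11000000.01111011.11100011.00001110


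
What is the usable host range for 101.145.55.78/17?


Network: 101.145.0.0
Broadcast: 101.145.127.255
First usable = network + 1
Last usable = broadcast - 1
Range: 101.145.0.1 to 101.145.127.254


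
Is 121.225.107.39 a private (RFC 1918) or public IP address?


RFC 1918 private ranges:
  10.0.0.0/8 (10.0.0.0 - 10.255.255.255)
  172.16.0.0/12 (172.16.0.0 - 172.31.255.255)
  192.168.0.0/16 (192.168.0.0 - 192.168.255.255)
Public (not in any RFC 1918 range)


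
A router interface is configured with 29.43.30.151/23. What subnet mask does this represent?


/23 means 23 network bits, 9 host bits
Binary: 11111111111111111111111000000000
Mask: 255.255.254.0


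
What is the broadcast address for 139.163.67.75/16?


Network: 139.163.0.0/16
Host bits = 16
Set all host bits to 1:
Broadcast: 139.163.255.255


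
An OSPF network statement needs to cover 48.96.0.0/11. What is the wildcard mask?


Subnet mask: 255.224.0.0
Wildcard = 255.255.255.255 - subnet mask
255 - 255 = 0
255 - 224 = 31
255 - 0 = 255
255 - 0 = 255
Wildcard: 0.31.255.255


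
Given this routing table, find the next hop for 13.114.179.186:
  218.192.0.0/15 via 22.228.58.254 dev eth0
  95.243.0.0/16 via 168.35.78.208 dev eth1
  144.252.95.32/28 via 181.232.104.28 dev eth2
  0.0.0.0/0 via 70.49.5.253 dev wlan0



Longest prefix match for 13.114.179.186:
  /15 218.192.0.0: no
  /16 95.243.0.0: no
  /28 144.252.95.32: no
  /0 0.0.0.0: MATCH
Selected: next-hop 70.49.5.253 via wlan0 (matched /0)


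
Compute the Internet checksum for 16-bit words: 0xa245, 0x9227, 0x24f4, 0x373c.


Sum all words (with carry folding):
+ 0xa245 = 0xa245
+ 0x9227 = 0x346d
+ 0x24f4 = 0x5961
+ 0x373c = 0x909d
One's complement: ~0x909d
Checksum = 0x6f62


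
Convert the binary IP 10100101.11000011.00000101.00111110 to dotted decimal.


10100101 = 165
11000011 = 195
00000101 = 5
00111110 = 62
IP: 165.195.5.62


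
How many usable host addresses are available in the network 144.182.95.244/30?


Host bits = 32 - 30 = 2
Total addresses = 2^2 = 4
Usable = total - 2 (network and broadcast)
Usable hosts: 2


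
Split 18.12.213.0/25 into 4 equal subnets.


New prefix = 25 + 2 = 27
Each subnet has 32 addresses
  18.12.213.0/27
  18.12.213.32/27
  18.12.213.64/27
  18.12.213.96/27
Subnets: 18.12.213.0/27, 18.12.213.32/27, 18.12.213.64/27, 18.12.213.96/27


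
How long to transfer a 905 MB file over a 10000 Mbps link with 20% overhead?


Effective throughput = 10000 * (1 - 20/100) = 8000 Mbps
File size in Mb = 905 * 8 = 7240 Mb
Time = 7240 / 8000
Time = 0.905 seconds


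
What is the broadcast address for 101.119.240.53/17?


Network: 101.119.128.0/17
Host bits = 15
Set all host bits to 1:
Broadcast: 101.119.255.255


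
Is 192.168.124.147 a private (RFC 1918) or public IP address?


RFC 1918 private ranges:
  10.0.0.0/8 (10.0.0.0 - 10.255.255.255)
  172.16.0.0/12 (172.16.0.0 - 172.31.255.255)
  192.168.0.0/16 (192.168.0.0 - 192.168.255.255)
Private (in 192.168.0.0/16)


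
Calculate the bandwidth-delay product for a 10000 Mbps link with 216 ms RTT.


BDP = bandwidth * RTT
= 10000 Mbps * 216 ms
= 10000 * 1e6 * 216 / 1000 bits
= 2160000000 bits
= 270000000 bytes
= 263671.875 KB
BDP = 2160000000 bits (270000000 bytes)


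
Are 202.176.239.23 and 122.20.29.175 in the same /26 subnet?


Mask: 255.255.255.192
202.176.239.23 AND mask = 202.176.239.0
122.20.29.175 AND mask = 122.20.29.128
No, different subnets (202.176.239.0 vs 122.20.29.128)


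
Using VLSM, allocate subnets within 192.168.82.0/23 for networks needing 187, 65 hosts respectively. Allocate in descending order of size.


187 hosts -> /24 (254 usable): 192.168.82.0/24
65 hosts -> /25 (126 usable): 192.168.83.0/25
Allocation: 192.168.82.0/24 (187 hosts, 254 usable); 192.168.83.0/25 (65 hosts, 126 usable)
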